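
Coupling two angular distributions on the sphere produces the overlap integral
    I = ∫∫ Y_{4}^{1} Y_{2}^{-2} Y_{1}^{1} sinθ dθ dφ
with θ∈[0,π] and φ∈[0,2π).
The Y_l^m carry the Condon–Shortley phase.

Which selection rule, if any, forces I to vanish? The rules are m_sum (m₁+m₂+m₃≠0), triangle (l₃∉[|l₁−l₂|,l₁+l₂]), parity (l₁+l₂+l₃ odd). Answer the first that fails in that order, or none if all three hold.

azimuthal sum: 1 − 2 + 1 = 0  ✓
2 ≤ 1 ≤ 6 (triangle on l)  ✗
L = 4 + 2 + 1 = 7 (odd)

triangle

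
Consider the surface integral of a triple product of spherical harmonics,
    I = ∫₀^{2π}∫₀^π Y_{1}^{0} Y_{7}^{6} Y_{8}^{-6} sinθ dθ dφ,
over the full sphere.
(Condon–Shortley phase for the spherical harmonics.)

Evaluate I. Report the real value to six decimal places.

0.161907

Checks pass: Σm=0; 16 even; l₃=8∈[6,8].
(2·1+1)(2·7+1)(2·8+1) = 765
Δ: 0! 2! 14! / 17! → 1/2040
sum: t=0:+1/25401600 = 1/25401600
3j²(1 7 8; 0 0 0) = Δ·Π!·Σ² = 8/255  (sign +1)
sum: t=0:+1/6227020800 = 1/6227020800
3j²(1 7 8; 0 6 -6) = Δ·Π!·Σ² = 7/510  (sign +1)
combine: 4πI² = 765·8/255·7/510 = 28/85
take √, sign +1: I = 0.16190663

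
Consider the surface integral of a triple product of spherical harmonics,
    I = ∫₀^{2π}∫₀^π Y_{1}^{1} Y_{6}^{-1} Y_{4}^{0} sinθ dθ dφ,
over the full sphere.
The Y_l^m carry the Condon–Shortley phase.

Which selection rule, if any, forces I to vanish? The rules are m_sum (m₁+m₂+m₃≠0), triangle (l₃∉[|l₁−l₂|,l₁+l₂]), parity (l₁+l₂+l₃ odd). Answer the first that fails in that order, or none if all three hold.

triangle

azimuthal sum: 1 − 1 + 0 = 0  ✓
5 ≤ 4 ≤ 7 (triangle on l)  ✗
L = 1 + 6 + 4 = 11 (odd)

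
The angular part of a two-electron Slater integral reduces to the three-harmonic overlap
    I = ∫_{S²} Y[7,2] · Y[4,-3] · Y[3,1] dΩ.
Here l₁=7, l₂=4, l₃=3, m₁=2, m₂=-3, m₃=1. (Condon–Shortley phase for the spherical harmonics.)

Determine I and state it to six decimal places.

0.090400

Rules hold: Σm=0, L=14 even, 3≤3≤11.
N = 15·9·7 = 945
Δ = 8!·6!·0!/15! = 1/45045
Racah Σ t=4..4: t=4:+1/20736 = 1/20736
⇒ 3j(7 4 3; 0 0 0)² = 35/1287, sgn -1
Racah Σ t=1..1: t=1:−1/241920 = -1/241920
⇒ 3j(7 4 3; 2 -3 1)² = 4/1001, sgn -1
4πI² = N·(3j₀)²·(3jₘ)² = 2100/20449
I = +1·√(0.102695/4π) = 0.09040005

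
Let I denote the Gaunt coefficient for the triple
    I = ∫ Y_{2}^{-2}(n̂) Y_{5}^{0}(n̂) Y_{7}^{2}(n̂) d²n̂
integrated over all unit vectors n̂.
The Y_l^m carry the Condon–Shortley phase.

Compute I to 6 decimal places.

Checks pass: Σm=0; 14 even; l₃=7∈[3,7].
(2·2+1)(2·5+1)(2·7+1) = 825
Δ: 0! 4! 10! / 15! → 1/15015
sum: t=0:+1/57600 = 1/57600
3j²(2 5 7; 0 0 0) = Δ·Π!·Σ² = 21/715  (sign -1)
sum: t=0:+1/345600 = 1/345600
3j²(2 5 7; -2 0 2) = Δ·Π!·Σ² = 6/715  (sign -1)
combine: 4πI² = 825·21/715·6/715 = 378/1859
take √, sign +1: I = 0.12720415

0.127204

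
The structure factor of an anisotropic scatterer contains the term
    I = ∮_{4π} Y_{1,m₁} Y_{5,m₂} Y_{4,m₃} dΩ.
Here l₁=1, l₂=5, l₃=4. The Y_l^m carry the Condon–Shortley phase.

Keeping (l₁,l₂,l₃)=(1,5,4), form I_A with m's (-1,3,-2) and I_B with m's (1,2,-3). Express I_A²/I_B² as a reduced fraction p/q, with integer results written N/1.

28/3

Same 1,5,4: normalisation and zero-m 3j drop out of the ratio.
A: Δ: 2! 0! 8! / 11! → 1/495; sum: t=2:+1/2880 = 1/2880; 3j²(1 5 4; -1 3 -2) = Δ·Π!·Σ² = 28/495  (sign +1)
B: Δ: 2! 0! 8! / 11! → 1/495; sum: t=0:+1/10080 = 1/10080; 3j²(1 5 4; 1 2 -3) = Δ·Π!·Σ² = 1/165  (sign -1)
I_A²/I_B² = (28/495)/(1/165) = 28/3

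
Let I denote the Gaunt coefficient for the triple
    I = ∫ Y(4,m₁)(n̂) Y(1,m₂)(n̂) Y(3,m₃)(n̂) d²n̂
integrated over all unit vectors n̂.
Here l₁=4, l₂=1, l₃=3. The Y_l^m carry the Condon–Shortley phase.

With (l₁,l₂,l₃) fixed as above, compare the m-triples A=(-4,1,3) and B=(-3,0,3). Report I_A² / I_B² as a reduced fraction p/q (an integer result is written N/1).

l's match ⇒ only the (l;m) 3-j factors differ between A and B.
A: triangle coeff Δ(4,1,3) = 1/252; Σ_t [2,2]: t=2:+1/1440 = 1/1440; (3j)²=1/9 [(4 1 3; -4 1 3)], sign=+1
B: triangle coeff Δ(4,1,3) = 1/252; Σ_t [1,1]: t=1:−1/720 = -1/720; (3j)²=1/36 [(4 1 3; -3 0 3)], sign=-1
I_A²/I_B² = (1/9)/(1/36) = 4/1

4/1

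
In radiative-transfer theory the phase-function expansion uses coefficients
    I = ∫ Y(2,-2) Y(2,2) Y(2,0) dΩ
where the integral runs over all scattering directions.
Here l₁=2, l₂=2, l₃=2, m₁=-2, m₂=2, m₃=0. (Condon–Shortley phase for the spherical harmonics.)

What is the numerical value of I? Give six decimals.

-0.180224

m-sum 0 ✓  L=6 even ✓  0≤2≤4 ✓
Π(2lᵢ+1) = 5×5×5 = 125
triangle coeff Δ(2,2,2) = 1/630
Σ_t [0,2]: t=0:+1/8 t=1:−1/1 t=2:+1/8 = -3/4
(3j)²=2/35 [(2 2 2; 0 0 0)], sign=-1
Σ_t [2,2]: t=2:+1/8 = 1/8
(3j)²=2/35 [(2 2 2; -2 2 0)], sign=+1
⇒ 4πI² = 20/49
I = (-1)√(20/49/(4π)) = -0.18022375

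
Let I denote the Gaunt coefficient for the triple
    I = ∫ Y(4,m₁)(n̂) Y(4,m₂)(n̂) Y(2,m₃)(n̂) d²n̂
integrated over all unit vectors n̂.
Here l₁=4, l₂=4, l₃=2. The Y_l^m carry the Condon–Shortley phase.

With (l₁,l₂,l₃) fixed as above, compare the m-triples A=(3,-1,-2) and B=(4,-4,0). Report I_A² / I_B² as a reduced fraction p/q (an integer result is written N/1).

27/56

l's match ⇒ only the (l;m) 3-j factors differ between A and B.
A: triangle coeff Δ(4,4,2) = 1/13860; Σ_t [1,1]: t=1:−1/480 = -1/480; (3j)²=3/110 [(4 4 2; 3 -1 -2)], sign=-1
B: triangle coeff Δ(4,4,2) = 1/13860; Σ_t [0,0]: t=0:+1/2880 = 1/2880; (3j)²=28/495 [(4 4 2; 4 -4 0)], sign=+1
I_A²/I_B² = (3/110)/(28/495) = 27/56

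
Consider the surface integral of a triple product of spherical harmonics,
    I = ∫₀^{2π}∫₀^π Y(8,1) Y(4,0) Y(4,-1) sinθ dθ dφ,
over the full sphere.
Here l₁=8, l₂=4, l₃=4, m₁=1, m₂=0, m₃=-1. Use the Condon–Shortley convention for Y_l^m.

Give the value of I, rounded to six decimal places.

-0.222409

Rules hold: Σm=0, L=16 even, 4≤4≤12.
N = 17·9·9 = 1377
Δ = 8!·8!·0!/17! = 1/218790
Racah Σ t=4..4: t=4:+1/331776 = 1/331776
⇒ 3j(8 4 4; 0 0 0)² = 490/21879, sgn +1
Racah Σ t=4..4: t=4:+1/414720 = 1/414720
⇒ 3j(8 4 4; 1 0 -1)² = 49/2431, sgn -1
4πI² = N·(3j₀)²·(3jₘ)² = 216090/347633
I = -1·√(0.621604/4π) = -0.22240877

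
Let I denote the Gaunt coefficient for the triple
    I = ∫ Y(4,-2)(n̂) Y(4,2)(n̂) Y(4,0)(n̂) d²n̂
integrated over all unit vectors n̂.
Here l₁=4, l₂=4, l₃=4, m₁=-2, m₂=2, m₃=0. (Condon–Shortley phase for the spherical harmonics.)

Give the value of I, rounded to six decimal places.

Checks pass: Σm=0; 12 even; l₃=4∈[0,8].
(2·4+1)(2·4+1)(2·4+1) = 729
Δ: 4! 4! 4! / 13! → 1/450450
sum: t=0:+1/13824 t=1:−1/216 t=2:+1/64 t=3:−1/216 t=4:+1/13824 = 5/768
3j²(4 4 4; 0 0 0) = Δ·Π!·Σ² = 18/1001  (sign +1)
sum: t=2:+1/2304 t=3:−1/216 t=4:+1/384 = -11/6912
3j²(4 4 4; -2 2 0) = Δ·Π!·Σ² = 11/1638  (sign -1)
combine: 4πI² = 729·18/1001·11/1638 = 729/8281
take √, sign -1: I = -0.08369845

-0.083698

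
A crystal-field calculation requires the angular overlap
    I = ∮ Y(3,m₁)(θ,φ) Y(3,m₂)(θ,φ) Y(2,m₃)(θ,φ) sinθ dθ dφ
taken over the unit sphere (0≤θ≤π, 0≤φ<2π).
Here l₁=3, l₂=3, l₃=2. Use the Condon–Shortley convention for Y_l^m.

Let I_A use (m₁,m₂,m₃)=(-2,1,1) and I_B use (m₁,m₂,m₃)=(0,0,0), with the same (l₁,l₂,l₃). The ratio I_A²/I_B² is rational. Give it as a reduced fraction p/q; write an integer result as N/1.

15/16

Same 3,3,2: normalisation and zero-m 3j drop out of the ratio.
A: Δ: 4! 2! 2! / 9! → 1/3780; sum: t=3:−1/12 t=4:+1/48 = -1/16; 3j²(3 3 2; -2 1 1) = Δ·Π!·Σ² = 1/28  (sign +1)
B: Δ: 4! 2! 2! / 9! → 1/3780; sum: t=1:−1/24 t=2:+1/4 t=3:−1/24 = 1/6; 3j²(3 3 2; 0 0 0) = Δ·Π!·Σ² = 4/105  (sign +1)
I_A²/I_B² = (1/28)/(4/105) = 15/16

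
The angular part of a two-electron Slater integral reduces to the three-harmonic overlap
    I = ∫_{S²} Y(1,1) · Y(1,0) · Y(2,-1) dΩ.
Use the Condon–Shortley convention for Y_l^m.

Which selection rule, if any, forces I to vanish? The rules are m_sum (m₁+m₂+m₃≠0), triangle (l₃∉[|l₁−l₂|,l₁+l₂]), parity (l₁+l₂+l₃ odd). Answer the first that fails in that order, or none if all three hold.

none

m₁+m₂+m₃ = 1 + 0 − 1 = 0  ✓
triangle: |1−1|=0 ≤ l₃=2 ≤ 1+1=2  ✓
parity: l₁+l₂+l₃ = 4 is even  ✓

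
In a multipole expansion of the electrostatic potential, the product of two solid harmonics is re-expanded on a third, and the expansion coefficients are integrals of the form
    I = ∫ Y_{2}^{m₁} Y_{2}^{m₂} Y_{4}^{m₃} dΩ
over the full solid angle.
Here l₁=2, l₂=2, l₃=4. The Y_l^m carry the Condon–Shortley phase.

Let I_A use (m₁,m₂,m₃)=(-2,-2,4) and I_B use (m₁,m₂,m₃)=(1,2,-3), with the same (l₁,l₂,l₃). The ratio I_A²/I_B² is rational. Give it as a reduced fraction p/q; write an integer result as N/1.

Shared (l₁,l₂,l₃)=(2,2,4): N and (l;000)² cancel in I_A²/I_B².
A: Δ = 0!·4!·4!/9! = 1/630; Racah Σ t=0..0: t=0:+1/576 = 1/576; ⇒ 3j(2 2 4; -2 -2 4)² = 1/9, sgn +1
B: Δ = 0!·4!·4!/9! = 1/630; Racah Σ t=0..0: t=0:+1/144 = 1/144; ⇒ 3j(2 2 4; 1 2 -3)² = 1/18, sgn -1
I_A²/I_B² = (1/9)/(1/18) = 2/1

2/1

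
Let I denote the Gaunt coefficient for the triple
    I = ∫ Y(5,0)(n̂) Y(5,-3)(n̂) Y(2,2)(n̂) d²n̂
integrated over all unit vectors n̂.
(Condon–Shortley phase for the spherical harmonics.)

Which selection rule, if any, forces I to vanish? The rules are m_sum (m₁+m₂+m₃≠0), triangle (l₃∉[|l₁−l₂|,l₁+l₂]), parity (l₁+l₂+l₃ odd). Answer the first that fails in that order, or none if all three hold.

m_sum

Σmᵢ = -1  ✗
l₃∈[|l₁−l₂|,l₁+l₂]=[0,10], have l₃=2
Σlᵢ = 12 ⇒ even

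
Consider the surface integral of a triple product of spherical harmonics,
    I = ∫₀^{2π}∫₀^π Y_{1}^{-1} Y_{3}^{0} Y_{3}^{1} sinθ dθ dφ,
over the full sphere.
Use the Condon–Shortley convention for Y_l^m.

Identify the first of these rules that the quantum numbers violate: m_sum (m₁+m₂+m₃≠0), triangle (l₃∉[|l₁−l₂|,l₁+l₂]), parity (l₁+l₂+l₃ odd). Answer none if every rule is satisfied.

m₁+m₂+m₃ = -1 + 0 + 1 = 0  ✓
triangle: |1−3|=2 ≤ l₃=3 ≤ 1+3=4  ✓
parity: l₁+l₂+l₃ = 7 is odd  ✗

parity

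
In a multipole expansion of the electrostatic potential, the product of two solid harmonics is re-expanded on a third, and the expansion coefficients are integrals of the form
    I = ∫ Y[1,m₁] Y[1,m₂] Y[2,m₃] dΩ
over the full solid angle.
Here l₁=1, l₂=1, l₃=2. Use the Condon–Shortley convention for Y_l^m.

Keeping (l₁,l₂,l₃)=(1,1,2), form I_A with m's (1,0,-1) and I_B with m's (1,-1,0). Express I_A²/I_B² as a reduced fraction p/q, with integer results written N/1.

l's match ⇒ only the (l;m) 3-j factors differ between A and B.
A: triangle coeff Δ(1,1,2) = 1/30; Σ_t [0,0]: t=0:+1/2 = 1/2; (3j)²=1/10 [(1 1 2; 1 0 -1)], sign=-1
B: triangle coeff Δ(1,1,2) = 1/30; Σ_t [0,0]: t=0:+1/4 = 1/4; (3j)²=1/30 [(1 1 2; 1 -1 0)], sign=+1
I_A²/I_B² = (1/10)/(1/30) = 3/1

3/1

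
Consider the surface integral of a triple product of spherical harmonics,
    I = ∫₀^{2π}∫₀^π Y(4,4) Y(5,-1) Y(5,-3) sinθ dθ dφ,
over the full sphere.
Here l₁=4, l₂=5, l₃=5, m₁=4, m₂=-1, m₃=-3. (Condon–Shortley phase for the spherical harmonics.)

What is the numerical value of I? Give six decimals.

-0.168084

Rules hold: Σm=0, L=14 even, 1≤5≤9.
N = 9·11·11 = 1089
Δ = 4!·4!·6!/15! = 1/3153150
Racah Σ t=0..4: t=0:+1/69120 t=1:−1/1728 t=2:+1/576 t=3:−1/1728 t=4:+1/69120 = 7/11520
⇒ 3j(4 5 5; 0 0 0)² = 2/143, sgn -1
Racah Σ t=0..0: t=0:+1/27648 = 1/27648
⇒ 3j(4 5 5; 4 -1 -3)² = 10/429, sgn +1
4πI² = N·(3j₀)²·(3jₘ)² = 60/169
I = -1·√(0.35503/4π) = -0.16808437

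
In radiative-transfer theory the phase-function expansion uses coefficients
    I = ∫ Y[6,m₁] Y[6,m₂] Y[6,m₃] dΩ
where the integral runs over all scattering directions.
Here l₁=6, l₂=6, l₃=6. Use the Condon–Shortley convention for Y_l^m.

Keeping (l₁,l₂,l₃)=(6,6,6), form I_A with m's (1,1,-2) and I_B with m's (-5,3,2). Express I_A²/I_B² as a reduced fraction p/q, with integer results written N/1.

60/11

Shared (l₁,l₂,l₃)=(6,6,6): N and (l;000)² cancel in I_A²/I_B².
A: Δ = 6!·6!·6!/19! = 1/325909584; Racah Σ t=1..5: t=1:−1/4147200 t=2:+1/207360 t=3:−1/82944 t=4:+1/207360 t=5:−1/4147200 = -1/345600; ⇒ 3j(6 6 6; 1 1 -2)² = 420/46189, sgn -1
B: Δ = 6!·6!·6!/19! = 1/325909584; Racah Σ t=5..6: t=5:−1/4147200 t=6:+1/3110400 = 1/12441600; ⇒ 3j(6 6 6; -5 3 2)² = 7/4199, sgn +1
I_A²/I_B² = (420/46189)/(7/4199) = 60/11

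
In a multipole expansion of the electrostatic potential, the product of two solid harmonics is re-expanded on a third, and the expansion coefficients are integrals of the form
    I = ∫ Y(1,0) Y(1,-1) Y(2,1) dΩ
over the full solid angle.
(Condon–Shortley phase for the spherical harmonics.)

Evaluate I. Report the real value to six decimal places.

m-sum 0 ✓  L=4 even ✓  0≤2≤2 ✓
Π(2lᵢ+1) = 3×3×5 = 45
triangle coeff Δ(1,1,2) = 1/30
Σ_t [0,0]: t=0:+1/1 = 1/1
(3j)²=2/15 [(1 1 2; 0 0 0)], sign=+1
Σ_t [0,0]: t=0:+1/2 = 1/2
(3j)²=1/10 [(1 1 2; 0 -1 1)], sign=-1
⇒ 4πI² = 3/5
I = (-1)√(3/5/(4π)) = -0.21850969

-0.218510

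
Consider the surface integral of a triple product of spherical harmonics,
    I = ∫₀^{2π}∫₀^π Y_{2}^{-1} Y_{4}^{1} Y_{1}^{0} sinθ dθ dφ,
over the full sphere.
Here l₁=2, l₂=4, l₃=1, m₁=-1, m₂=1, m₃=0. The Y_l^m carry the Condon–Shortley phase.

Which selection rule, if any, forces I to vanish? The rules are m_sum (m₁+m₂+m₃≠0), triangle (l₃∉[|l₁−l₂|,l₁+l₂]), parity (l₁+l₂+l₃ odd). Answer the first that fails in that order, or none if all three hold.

azimuthal sum: -1 + 1 + 0 = 0  ✓
2 ≤ 1 ≤ 6 (triangle on l)  ✗
L = 2 + 4 + 1 = 7 (odd)

triangle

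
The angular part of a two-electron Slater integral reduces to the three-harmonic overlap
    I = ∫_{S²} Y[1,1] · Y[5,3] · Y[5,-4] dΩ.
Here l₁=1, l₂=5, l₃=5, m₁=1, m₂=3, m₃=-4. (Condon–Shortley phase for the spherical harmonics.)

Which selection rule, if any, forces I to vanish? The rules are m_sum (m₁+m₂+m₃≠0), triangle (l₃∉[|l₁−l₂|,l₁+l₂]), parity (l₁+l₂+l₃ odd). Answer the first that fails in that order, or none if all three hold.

parity

m₁+m₂+m₃ = 1 + 3 − 4 = 0  ✓
triangle: |1−5|=4 ≤ l₃=5 ≤ 1+5=6  ✓
parity: l₁+l₂+l₃ = 11 is odd  ✗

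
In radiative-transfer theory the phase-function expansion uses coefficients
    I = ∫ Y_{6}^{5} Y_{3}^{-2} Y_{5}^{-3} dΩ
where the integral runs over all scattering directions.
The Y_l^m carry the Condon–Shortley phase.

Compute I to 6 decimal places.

Checks pass: Σm=0; 14 even; l₃=5∈[3,9].
(2·6+1)(2·3+1)(2·5+1) = 1001
Δ: 4! 8! 2! / 15! → 1/675675
sum: t=1:−1/8640 t=2:+1/2304 t=3:−1/8640 = 7/34560
3j²(6 3 5; 0 0 0) = Δ·Π!·Σ² = 7/429  (sign -1)
sum: t=0:+1/120960 t=1:−1/483840 = 1/161280
3j²(6 3 5; 5 -2 -3) = Δ·Π!·Σ² = 2/91  (sign +1)
combine: 4πI² = 1001·7/429·2/91 = 14/39
take √, sign -1: I = -0.16901560

-0.169016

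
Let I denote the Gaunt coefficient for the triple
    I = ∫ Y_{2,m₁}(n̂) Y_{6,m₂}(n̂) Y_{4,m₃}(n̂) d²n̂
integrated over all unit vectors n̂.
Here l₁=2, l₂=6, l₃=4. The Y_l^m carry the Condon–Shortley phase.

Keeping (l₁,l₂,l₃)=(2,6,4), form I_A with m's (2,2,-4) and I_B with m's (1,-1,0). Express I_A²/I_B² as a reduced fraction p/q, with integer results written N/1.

Same 2,6,4: normalisation and zero-m 3j drop out of the ratio.
A: Δ: 4! 0! 8! / 13! → 1/6435; sum: t=0:+1/967680 = 1/967680; 3j²(2 6 4; 2 2 -4) = Δ·Π!·Σ² = 1/6435  (sign +1)
B: Δ: 4! 0! 8! / 13! → 1/6435; sum: t=1:−1/3456 = -1/3456; 3j²(2 6 4; 1 -1 0) = Δ·Π!·Σ² = 35/1287  (sign -1)
I_A²/I_B² = (1/6435)/(35/1287) = 1/175

1/175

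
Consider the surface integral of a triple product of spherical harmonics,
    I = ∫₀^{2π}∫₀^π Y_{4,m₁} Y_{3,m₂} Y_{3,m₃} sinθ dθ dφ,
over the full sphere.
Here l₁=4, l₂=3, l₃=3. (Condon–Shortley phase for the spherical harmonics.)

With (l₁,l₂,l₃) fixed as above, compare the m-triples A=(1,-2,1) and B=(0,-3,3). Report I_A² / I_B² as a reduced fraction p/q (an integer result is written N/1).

Shared (l₁,l₂,l₃)=(4,3,3): N and (l;000)² cancel in I_A²/I_B².
A: Δ = 4!·4!·2!/11! = 1/34650; Racah Σ t=0..1: t=0:+1/144 t=1:−1/48 = -1/72; ⇒ 3j(4 3 3; 1 -2 1)² = 16/693, sgn -1
B: Δ = 4!·4!·2!/11! = 1/34650; Racah Σ t=0..0: t=0:+1/1152 = 1/1152; ⇒ 3j(4 3 3; 0 -3 3)² = 1/154, sgn +1
I_A²/I_B² = (16/693)/(1/154) = 32/9

32/9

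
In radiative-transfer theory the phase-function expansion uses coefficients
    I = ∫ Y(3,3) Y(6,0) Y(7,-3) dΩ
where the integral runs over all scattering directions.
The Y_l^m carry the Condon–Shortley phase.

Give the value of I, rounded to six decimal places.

0.186383

Checks pass: Σm=0; 16 even; l₃=7∈[3,9].
(2·3+1)(2·6+1)(2·7+1) = 1365
Δ: 2! 4! 10! / 17! → 1/2042040
sum: t=0:+1/207360 t=1:−1/57600 t=2:+1/207360 = -1/129600
3j²(3 6 7; 0 0 0) = Δ·Π!·Σ² = 168/12155  (sign +1)
sum: t=0:+1/829440 = 1/829440
3j²(3 6 7; 3 0 -3) = Δ·Π!·Σ² = 225/9724  (sign +1)
combine: 4πI² = 1365·168/12155·225/9724 = 198450/454597
take √, sign +1: I = 0.18638345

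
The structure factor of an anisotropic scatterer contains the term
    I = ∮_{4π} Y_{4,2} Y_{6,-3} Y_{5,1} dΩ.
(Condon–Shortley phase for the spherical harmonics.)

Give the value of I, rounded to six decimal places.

0.000000

l₁+l₂+l₃=15 is odd: 3j(l;000)=0 ⇒ I=0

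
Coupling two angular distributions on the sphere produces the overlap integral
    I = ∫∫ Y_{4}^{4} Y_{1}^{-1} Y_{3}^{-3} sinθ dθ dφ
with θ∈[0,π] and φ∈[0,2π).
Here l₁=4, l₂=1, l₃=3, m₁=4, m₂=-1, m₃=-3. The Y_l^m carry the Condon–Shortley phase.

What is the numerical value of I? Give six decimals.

Checks pass: Σm=0; 8 even; l₃=3∈[3,5].
(2·4+1)(2·1+1)(2·3+1) = 189
Δ: 2! 6! 0! / 9! → 1/252
sum: t=1:−1/36 = -1/36
3j²(4 1 3; 0 0 0) = Δ·Π!·Σ² = 4/63  (sign +1)
sum: t=0:+1/1440 = 1/1440
3j²(4 1 3; 4 -1 -3) = Δ·Π!·Σ² = 1/9  (sign +1)
combine: 4πI² = 189·4/63·1/9 = 4/3
take √, sign +1: I = 0.32573501

0.325735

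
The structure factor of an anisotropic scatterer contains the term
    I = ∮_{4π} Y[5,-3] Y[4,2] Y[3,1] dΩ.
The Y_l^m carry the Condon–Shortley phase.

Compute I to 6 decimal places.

-0.144236

Rules hold: Σm=0, L=12 even, 1≤3≤9.
N = 11·9·7 = 693
Δ = 6!·4!·2!/13! = 1/180180
Racah Σ t=2..4: t=2:+1/576 t=3:−1/144 t=4:+1/576 = -1/288
⇒ 3j(5 4 3; 0 0 0)² = 20/1001, sgn +1
Racah Σ t=4..6: t=4:+1/2304 t=5:−1/720 t=6:+1/5760 = -1/1280
⇒ 3j(5 4 3; -3 2 1)² = 27/1430, sgn -1
4πI² = N·(3j₀)²·(3jₘ)² = 486/1859
I = -1·√(0.261431/4π) = -0.14423595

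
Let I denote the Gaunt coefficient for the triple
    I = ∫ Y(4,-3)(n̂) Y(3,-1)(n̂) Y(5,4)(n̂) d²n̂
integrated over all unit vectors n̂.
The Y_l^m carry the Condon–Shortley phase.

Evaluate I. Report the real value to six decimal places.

0.042401

Rules hold: Σm=0, L=12 even, 1≤5≤7.
N = 9·7·11 = 693
Δ = 2!·6!·4!/13! = 1/180180
Racah Σ t=0..2: t=0:+1/576 t=1:−1/144 t=2:+1/576 = -1/288
⇒ 3j(4 3 5; 0 0 0)² = 20/1001, sgn +1
Racah Σ t=1..2: t=1:−1/4320 t=2:+1/5760 = -1/17280
⇒ 3j(4 3 5; -3 -1 4)² = 7/4290, sgn +1
4πI² = N·(3j₀)²·(3jₘ)² = 42/1859
I = +1·√(0.0225928/4π) = 0.04240138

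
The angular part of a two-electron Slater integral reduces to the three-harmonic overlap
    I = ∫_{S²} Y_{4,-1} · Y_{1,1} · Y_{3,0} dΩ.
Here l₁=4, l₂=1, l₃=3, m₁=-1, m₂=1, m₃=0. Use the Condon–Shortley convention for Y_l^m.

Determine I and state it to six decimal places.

-0.194664

Checks pass: Σm=0; 8 even; l₃=3∈[3,5].
(2·4+1)(2·1+1)(2·3+1) = 189
Δ: 2! 6! 0! / 9! → 1/252
sum: t=1:−1/36 = -1/36
3j²(4 1 3; 0 0 0) = Δ·Π!·Σ² = 4/63  (sign +1)
sum: t=2:+1/72 = 1/72
3j²(4 1 3; -1 1 0) = Δ·Π!·Σ² = 5/126  (sign -1)
combine: 4πI² = 189·4/63·5/126 = 10/21
take √, sign -1: I = -0.19466390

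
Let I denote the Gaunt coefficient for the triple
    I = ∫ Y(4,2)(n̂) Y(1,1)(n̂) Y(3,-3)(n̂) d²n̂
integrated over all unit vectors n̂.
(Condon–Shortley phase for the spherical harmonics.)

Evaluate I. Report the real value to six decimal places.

Checks pass: Σm=0; 8 even; l₃=3∈[3,5].
(2·4+1)(2·1+1)(2·3+1) = 189
Δ: 2! 6! 0! / 9! → 1/252
sum: t=1:−1/36 = -1/36
3j²(4 1 3; 0 0 0) = Δ·Π!·Σ² = 4/63  (sign +1)
sum: t=2:+1/1440 = 1/1440
3j²(4 1 3; 2 1 -3) = Δ·Π!·Σ² = 1/252  (sign +1)
combine: 4πI² = 189·4/63·1/252 = 1/21
take √, sign +1: I = 0.06155813

0.061558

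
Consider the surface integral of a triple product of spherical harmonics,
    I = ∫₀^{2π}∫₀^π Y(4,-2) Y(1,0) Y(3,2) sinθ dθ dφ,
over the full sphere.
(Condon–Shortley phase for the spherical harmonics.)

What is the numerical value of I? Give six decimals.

0.213244

m-sum 0 ✓  L=8 even ✓  3≤3≤5 ✓
Π(2lᵢ+1) = 9×3×7 = 189
triangle coeff Δ(4,1,3) = 1/252
Σ_t [1,1]: t=1:−1/36 = -1/36
(3j)²=4/63 [(4 1 3; 0 0 0)], sign=+1
Σ_t [1,1]: t=1:−1/120 = -1/120
(3j)²=1/21 [(4 1 3; -2 0 2)], sign=+1
⇒ 4πI² = 4/7
I = (+1)√(4/7/(4π)) = 0.21324362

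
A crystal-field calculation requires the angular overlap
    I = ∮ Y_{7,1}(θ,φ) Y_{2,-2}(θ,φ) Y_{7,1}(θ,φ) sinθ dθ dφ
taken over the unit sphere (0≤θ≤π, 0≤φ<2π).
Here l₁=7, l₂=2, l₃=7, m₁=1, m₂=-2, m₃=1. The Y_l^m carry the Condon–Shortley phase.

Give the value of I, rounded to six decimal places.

0.195759

m-sum 0 ✓  L=16 even ✓  5≤7≤9 ✓
Π(2lᵢ+1) = 15×5×15 = 1125
triangle coeff Δ(7,2,7) = 1/185640
Σ_t [0,2]: t=0:+1/2419200 t=1:−1/518400 t=2:+1/2419200 = -1/907200
(3j)²=56/3315 [(7 2 7; 0 0 0)], sign=+1
Σ_t [0,0]: t=0:+1/2073600 = 1/2073600
(3j)²=28/1105 [(7 2 7; 1 -2 1)], sign=+1
⇒ 4πI² = 23520/48841
I = (+1)√(23520/48841/(4π)) = 0.19575887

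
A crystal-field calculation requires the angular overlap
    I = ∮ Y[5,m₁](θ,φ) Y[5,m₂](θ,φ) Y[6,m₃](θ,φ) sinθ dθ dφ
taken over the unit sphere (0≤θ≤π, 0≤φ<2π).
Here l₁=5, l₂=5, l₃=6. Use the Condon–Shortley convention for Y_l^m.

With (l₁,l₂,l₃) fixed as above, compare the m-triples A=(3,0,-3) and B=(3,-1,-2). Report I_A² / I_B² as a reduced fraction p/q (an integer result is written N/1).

375/242

Same 5,5,6: normalisation and zero-m 3j drop out of the ratio.
A: Δ: 4! 6! 6! / 17! → 1/28588560; sum: t=0:+1/138240 t=1:−1/34560 t=2:+1/103680 = -1/82944; 3j²(5 5 6; 3 0 -3) = Δ·Π!·Σ² = 125/9724  (sign +1)
B: Δ: 4! 6! 6! / 17! → 1/28588560; sum: t=0:+1/55296 t=1:−1/25920 t=2:+1/138240 = -11/829440; 3j²(5 5 6; 3 -1 -2) = Δ·Π!·Σ² = 11/1326  (sign -1)
I_A²/I_B² = (125/9724)/(11/1326) = 375/242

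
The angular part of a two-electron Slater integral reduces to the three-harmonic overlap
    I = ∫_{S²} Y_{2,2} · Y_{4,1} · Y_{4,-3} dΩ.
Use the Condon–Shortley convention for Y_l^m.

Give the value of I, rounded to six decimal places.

Rules hold: Σm=0, L=10 even, 2≤4≤6.
N = 5·9·9 = 405
Δ = 2!·2!·6!/11! = 1/13860
Racah Σ t=0..2: t=0:+1/192 t=1:−1/36 t=2:+1/192 = -5/288
⇒ 3j(2 4 4; 0 0 0)² = 20/693, sgn -1
Racah Σ t=0..0: t=0:+1/480 = 1/480
⇒ 3j(2 4 4; 2 1 -3)² = 3/110, sgn -1
4πI² = N·(3j₀)²·(3jₘ)² = 270/847
I = +1·√(0.318772/4π) = 0.15927046

0.159270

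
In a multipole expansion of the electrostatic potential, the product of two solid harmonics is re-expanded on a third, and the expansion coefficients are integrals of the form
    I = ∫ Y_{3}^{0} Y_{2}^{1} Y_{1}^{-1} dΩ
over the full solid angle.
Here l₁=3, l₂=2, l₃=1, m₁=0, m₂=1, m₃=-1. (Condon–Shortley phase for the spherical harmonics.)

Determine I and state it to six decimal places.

Checks pass: Σm=0; 6 even; l₃=1∈[1,5].
(2·3+1)(2·2+1)(2·1+1) = 105
Δ: 4! 2! 0! / 7! → 1/105
sum: t=2:+1/4 = 1/4
3j²(3 2 1; 0 0 0) = Δ·Π!·Σ² = 3/35  (sign -1)
sum: t=3:−1/12 = -1/12
3j²(3 2 1; 0 1 -1) = Δ·Π!·Σ² = 1/35  (sign -1)
combine: 4πI² = 105·3/35·1/35 = 9/35
take √, sign +1: I = 0.14304817

0.143048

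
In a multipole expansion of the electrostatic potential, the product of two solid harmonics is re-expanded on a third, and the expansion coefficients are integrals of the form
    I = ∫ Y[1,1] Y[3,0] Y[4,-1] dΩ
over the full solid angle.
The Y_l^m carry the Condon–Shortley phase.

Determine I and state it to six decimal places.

-0.194664

m-sum 0 ✓  L=8 even ✓  2≤4≤4 ✓
Π(2lᵢ+1) = 3×7×9 = 189
triangle coeff Δ(1,3,4) = 1/252
Σ_t [0,0]: t=0:+1/36 = 1/36
(3j)²=4/63 [(1 3 4; 0 0 0)], sign=+1
Σ_t [0,0]: t=0:+1/72 = 1/72
(3j)²=5/126 [(1 3 4; 1 0 -1)], sign=-1
⇒ 4πI² = 10/21
I = (-1)√(10/21/(4π)) = -0.19466390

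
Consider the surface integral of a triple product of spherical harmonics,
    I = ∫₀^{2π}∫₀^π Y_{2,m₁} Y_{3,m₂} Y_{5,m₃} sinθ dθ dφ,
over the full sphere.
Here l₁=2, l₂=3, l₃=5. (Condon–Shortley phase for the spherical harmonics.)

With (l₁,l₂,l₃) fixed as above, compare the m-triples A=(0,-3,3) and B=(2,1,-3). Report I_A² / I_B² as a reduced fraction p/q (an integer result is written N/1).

2/5

l's match ⇒ only the (l;m) 3-j factors differ between A and B.
A: triangle coeff Δ(2,3,5) = 1/2310; Σ_t [0,0]: t=0:+1/2880 = 1/2880; (3j)²=2/165 [(2 3 5; 0 -3 3)], sign=+1
B: triangle coeff Δ(2,3,5) = 1/2310; Σ_t [0,0]: t=0:+1/1152 = 1/1152; (3j)²=1/33 [(2 3 5; 2 1 -3)], sign=+1
I_A²/I_B² = (2/165)/(1/33) = 2/5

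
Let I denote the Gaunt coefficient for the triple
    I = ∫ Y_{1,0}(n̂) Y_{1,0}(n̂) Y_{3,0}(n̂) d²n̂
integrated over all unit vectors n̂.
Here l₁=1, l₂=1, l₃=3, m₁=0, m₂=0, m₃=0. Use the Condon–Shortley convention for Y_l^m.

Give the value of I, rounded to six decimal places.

0.000000

|1−1|≤3≤1+1 violated ⇒ I = 0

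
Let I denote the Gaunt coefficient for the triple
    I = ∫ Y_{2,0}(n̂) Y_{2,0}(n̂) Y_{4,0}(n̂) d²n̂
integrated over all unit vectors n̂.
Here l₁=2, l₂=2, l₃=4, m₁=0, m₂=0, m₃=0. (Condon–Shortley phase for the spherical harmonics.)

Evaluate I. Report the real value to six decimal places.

Checks pass: Σm=0; 8 even; l₃=4∈[0,4].
(2·2+1)(2·2+1)(2·4+1) = 225
Δ: 0! 4! 4! / 9! → 1/630
sum: t=0:+1/16 = 1/16
3j²(2 2 4; 0 0 0) = Δ·Π!·Σ² = 2/35  (sign +1)
(m-triple is (0,0,0) — same symbol as above.)
combine: 4πI² = 225·2/35·2/35 = 36/49
take √, sign +1: I = 0.24179554

0.241796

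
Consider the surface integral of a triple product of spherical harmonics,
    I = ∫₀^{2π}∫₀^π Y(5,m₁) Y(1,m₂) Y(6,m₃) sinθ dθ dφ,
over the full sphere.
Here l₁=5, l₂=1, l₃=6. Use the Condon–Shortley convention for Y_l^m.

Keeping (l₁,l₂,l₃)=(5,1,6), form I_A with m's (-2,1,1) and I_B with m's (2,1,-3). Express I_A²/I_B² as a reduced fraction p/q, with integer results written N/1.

5/18

Same 5,1,6: normalisation and zero-m 3j drop out of the ratio.
A: Δ: 0! 10! 2! / 13! → 1/858; sum: t=0:+1/60480 = 1/60480; 3j²(5 1 6; -2 1 1) = Δ·Π!·Σ² = 5/429  (sign -1)
B: Δ: 0! 10! 2! / 13! → 1/858; sum: t=0:+1/60480 = 1/60480; 3j²(5 1 6; 2 1 -3) = Δ·Π!·Σ² = 6/143  (sign -1)
I_A²/I_B² = (5/429)/(6/143) = 5/18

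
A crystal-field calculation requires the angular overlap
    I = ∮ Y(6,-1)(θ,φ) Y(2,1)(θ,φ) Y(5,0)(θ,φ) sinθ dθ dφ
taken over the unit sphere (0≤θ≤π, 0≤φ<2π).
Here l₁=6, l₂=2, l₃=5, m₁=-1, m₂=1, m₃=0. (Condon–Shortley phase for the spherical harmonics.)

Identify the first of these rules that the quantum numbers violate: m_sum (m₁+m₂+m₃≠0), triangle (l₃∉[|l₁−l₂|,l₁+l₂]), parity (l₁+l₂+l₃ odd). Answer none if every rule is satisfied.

azimuthal sum: -1 + 1 + 0 = 0  ✓
4 ≤ 5 ≤ 8 (triangle on l)  ✓
L = 6 + 2 + 5 = 13 (odd)  ✗

parity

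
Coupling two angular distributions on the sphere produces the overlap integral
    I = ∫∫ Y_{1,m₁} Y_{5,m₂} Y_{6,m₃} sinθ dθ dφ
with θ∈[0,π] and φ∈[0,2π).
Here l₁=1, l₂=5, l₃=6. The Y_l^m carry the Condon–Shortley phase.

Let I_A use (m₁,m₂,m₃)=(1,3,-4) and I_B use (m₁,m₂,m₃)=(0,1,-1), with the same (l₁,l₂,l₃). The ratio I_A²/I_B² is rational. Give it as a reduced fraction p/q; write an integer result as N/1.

9/7

Same 1,5,6: normalisation and zero-m 3j drop out of the ratio.
A: Δ: 0! 2! 10! / 13! → 1/858; sum: t=0:+1/161280 = 1/161280; 3j²(1 5 6; 1 3 -4) = Δ·Π!·Σ² = 15/286  (sign +1)
B: Δ: 0! 2! 10! / 13! → 1/858; sum: t=0:+1/17280 = 1/17280; 3j²(1 5 6; 0 1 -1) = Δ·Π!·Σ² = 35/858  (sign -1)
I_A²/I_B² = (15/286)/(35/858) = 9/7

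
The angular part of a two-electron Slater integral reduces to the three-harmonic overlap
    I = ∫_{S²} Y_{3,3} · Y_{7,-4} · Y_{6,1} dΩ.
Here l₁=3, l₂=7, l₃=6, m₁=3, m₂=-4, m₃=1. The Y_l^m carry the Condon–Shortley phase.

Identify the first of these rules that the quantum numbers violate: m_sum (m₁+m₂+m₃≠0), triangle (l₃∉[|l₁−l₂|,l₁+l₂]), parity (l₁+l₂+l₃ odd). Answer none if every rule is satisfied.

none

m₁+m₂+m₃ = 3 − 4 + 1 = 0  ✓
triangle: |3−7|=4 ≤ l₃=6 ≤ 3+7=10  ✓
parity: l₁+l₂+l₃ = 16 is even  ✓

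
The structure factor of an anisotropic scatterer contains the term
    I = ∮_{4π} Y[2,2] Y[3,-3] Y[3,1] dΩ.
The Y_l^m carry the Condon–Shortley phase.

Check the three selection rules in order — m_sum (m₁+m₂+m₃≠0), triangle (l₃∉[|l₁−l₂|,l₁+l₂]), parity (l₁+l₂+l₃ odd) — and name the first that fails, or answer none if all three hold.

none

m₁+m₂+m₃ = 2 − 3 + 1 = 0  ✓
triangle: |2−3|=1 ≤ l₃=3 ≤ 2+3=5  ✓
parity: l₁+l₂+l₃ = 8 is even  ✓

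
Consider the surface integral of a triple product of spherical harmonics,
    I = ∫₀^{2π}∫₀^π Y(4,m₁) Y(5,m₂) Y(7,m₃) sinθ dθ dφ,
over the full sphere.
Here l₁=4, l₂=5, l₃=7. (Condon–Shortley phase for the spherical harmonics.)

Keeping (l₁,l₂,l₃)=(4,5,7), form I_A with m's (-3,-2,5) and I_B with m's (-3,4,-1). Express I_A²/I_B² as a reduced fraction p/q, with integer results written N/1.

44/529

Same 4,5,7: normalisation and zero-m 3j drop out of the ratio.
A: Δ: 2! 6! 8! / 17! → 1/6126120; sum: t=1:−1/1036800 t=2:+1/1209600 = -1/7257600; 3j²(4 5 7; -3 -2 5) = Δ·Π!·Σ² = 1/2210  (sign -1)
B: Δ: 2! 6! 8! / 17! → 1/6126120; sum: t=1:−1/29030400 t=2:+1/1209600 = 23/29030400; 3j²(4 5 7; -3 4 -1) = Δ·Π!·Σ² = 529/97240  (sign +1)
I_A²/I_B² = (1/2210)/(529/97240) = 44/529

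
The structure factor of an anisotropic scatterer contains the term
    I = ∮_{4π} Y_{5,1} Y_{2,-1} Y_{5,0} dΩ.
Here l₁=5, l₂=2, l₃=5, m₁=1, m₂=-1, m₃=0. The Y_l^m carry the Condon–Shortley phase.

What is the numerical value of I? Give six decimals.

-0.036166

Rules hold: Σm=0, L=12 even, 3≤5≤7.
N = 11·5·11 = 605
Δ = 2!·8!·2!/13! = 1/38610
Racah Σ t=0..2: t=0:+1/2880 t=1:−1/576 t=2:+1/2880 = -1/960
⇒ 3j(5 2 5; 0 0 0)² = 10/429, sgn +1
Racah Σ t=0..1: t=0:+1/1152 t=1:−1/1440 = 1/5760
⇒ 3j(5 2 5; 1 -1 0)² = 1/858, sgn -1
4πI² = N·(3j₀)²·(3jₘ)² = 25/1521
I = -1·√(0.0164366/4π) = -0.03616600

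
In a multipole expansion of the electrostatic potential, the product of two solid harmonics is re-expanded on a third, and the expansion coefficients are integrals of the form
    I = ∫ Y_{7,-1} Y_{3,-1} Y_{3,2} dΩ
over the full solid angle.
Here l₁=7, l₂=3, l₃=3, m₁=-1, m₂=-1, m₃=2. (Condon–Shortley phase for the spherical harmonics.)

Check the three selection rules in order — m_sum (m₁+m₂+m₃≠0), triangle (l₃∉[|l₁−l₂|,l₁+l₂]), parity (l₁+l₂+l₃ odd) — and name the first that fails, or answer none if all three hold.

azimuthal sum: -1 − 1 + 2 = 0  ✓
4 ≤ 3 ≤ 10 (triangle on l)  ✗
L = 7 + 3 + 3 = 13 (odd)

triangle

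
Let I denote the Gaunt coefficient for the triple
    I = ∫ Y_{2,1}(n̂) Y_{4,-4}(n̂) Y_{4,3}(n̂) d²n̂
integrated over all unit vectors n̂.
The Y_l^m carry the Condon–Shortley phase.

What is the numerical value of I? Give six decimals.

0.198645

m-sum 0 ✓  L=10 even ✓  2≤4≤6 ✓
Π(2lᵢ+1) = 5×9×9 = 405
triangle coeff Δ(2,4,4) = 1/13860
Σ_t [0,2]: t=0:+1/192 t=1:−1/36 t=2:+1/192 = -5/288
(3j)²=20/693 [(2 4 4; 0 0 0)], sign=-1
Σ_t [0,0]: t=0:+1/1440 = 1/1440
(3j)²=7/165 [(2 4 4; 1 -4 3)], sign=-1
⇒ 4πI² = 60/121
I = (+1)√(60/121/(4π)) = 0.19864517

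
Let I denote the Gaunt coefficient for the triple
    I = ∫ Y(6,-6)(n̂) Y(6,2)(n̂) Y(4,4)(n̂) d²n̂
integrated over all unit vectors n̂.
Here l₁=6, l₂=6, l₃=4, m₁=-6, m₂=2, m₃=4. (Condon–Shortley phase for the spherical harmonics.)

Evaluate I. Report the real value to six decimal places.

Checks pass: Σm=0; 16 even; l₃=4∈[0,12].
(2·6+1)(2·6+1)(2·4+1) = 1521
Δ: 8! 4! 4! / 17! → 1/15315300
sum: t=2:+1/829440 t=3:−1/25920 t=4:+1/9216 t=5:−1/25920 t=6:+1/829440 = 7/207360
3j²(6 6 4; 0 0 0) = Δ·Π!·Σ² = 28/2431  (sign +1)
sum: t=8:+1/23224320 = 1/23224320
3j²(6 6 4; -6 2 4) = Δ·Π!·Σ² = 1/442  (sign +1)
combine: 4πI² = 1521·28/2431·1/442 = 126/3179
take √, sign +1: I = 0.05616103

0.056161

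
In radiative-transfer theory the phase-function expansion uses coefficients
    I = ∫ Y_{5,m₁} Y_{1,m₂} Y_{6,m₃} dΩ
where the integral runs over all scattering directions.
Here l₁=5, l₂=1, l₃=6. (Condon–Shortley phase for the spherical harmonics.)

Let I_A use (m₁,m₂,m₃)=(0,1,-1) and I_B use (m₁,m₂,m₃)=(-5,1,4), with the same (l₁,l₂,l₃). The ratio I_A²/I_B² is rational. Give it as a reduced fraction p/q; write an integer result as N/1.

l's match ⇒ only the (l;m) 3-j factors differ between A and B.
A: triangle coeff Δ(5,1,6) = 1/858; Σ_t [0,0]: t=0:+1/28800 = 1/28800; (3j)²=7/286 [(5 1 6; 0 1 -1)], sign=-1
B: triangle coeff Δ(5,1,6) = 1/858; Σ_t [0,0]: t=0:+1/7257600 = 1/7257600; (3j)²=1/858 [(5 1 6; -5 1 4)], sign=+1
I_A²/I_B² = (7/286)/(1/858) = 21/1

21/1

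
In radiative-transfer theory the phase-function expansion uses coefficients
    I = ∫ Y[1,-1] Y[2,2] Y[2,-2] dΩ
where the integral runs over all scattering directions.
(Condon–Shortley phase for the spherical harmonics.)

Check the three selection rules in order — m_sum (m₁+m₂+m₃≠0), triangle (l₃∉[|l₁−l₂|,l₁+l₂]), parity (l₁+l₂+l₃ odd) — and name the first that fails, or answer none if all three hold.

m_sum

m₁+m₂+m₃ = -1 + 2 − 2 = -1  ✗
triangle: |1−2|=1 ≤ l₃=2 ≤ 1+2=3
parity: l₁+l₂+l₃ = 5 is odd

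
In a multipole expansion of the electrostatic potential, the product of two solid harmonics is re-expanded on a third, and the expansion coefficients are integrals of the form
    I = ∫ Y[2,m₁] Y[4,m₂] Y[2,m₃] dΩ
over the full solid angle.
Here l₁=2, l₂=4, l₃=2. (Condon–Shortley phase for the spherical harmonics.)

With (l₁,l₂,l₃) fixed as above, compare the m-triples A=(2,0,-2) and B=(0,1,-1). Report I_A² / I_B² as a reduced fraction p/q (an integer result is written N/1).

Same 2,4,2: normalisation and zero-m 3j drop out of the ratio.
A: Δ: 4! 0! 4! / 9! → 1/630; sum: t=0:+1/576 = 1/576; 3j²(2 4 2; 2 0 -2) = Δ·Π!·Σ² = 1/630  (sign +1)
B: Δ: 4! 0! 4! / 9! → 1/630; sum: t=2:+1/24 = 1/24; 3j²(2 4 2; 0 1 -1) = Δ·Π!·Σ² = 1/21  (sign -1)
I_A²/I_B² = (1/630)/(1/21) = 1/30

1/30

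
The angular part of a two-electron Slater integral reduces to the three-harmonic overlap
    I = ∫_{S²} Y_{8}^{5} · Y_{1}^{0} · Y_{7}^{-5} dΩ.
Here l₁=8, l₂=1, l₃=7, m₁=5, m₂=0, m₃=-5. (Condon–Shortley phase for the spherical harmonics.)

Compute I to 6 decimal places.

-0.191081

Rules hold: Σm=0, L=16 even, 7≤7≤9.
N = 17·3·15 = 765
Δ = 2!·14!·0!/17! = 1/2040
Racah Σ t=1..1: t=1:−1/25401600 = -1/25401600
⇒ 3j(8 1 7; 0 0 0)² = 8/255, sgn +1
Racah Σ t=1..1: t=1:−1/958003200 = -1/958003200
⇒ 3j(8 1 7; 5 0 -5)² = 13/680, sgn -1
4πI² = N·(3j₀)²·(3jₘ)² = 39/85
I = -1·√(0.458824/4π) = -0.19108118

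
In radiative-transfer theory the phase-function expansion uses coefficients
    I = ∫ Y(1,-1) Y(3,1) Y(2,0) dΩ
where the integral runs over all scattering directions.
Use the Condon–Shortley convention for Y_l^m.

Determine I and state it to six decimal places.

-0.202301

m-sum 0 ✓  L=6 even ✓  2≤2≤4 ✓
Π(2lᵢ+1) = 3×7×5 = 105
triangle coeff Δ(1,3,2) = 1/105
Σ_t [1,1]: t=1:−1/4 = -1/4
(3j)²=3/35 [(1 3 2; 0 0 0)], sign=-1
Σ_t [2,2]: t=2:+1/8 = 1/8
(3j)²=2/35 [(1 3 2; -1 1 0)], sign=+1
⇒ 4πI² = 18/35
I = (-1)√(18/35/(4π)) = -0.20230066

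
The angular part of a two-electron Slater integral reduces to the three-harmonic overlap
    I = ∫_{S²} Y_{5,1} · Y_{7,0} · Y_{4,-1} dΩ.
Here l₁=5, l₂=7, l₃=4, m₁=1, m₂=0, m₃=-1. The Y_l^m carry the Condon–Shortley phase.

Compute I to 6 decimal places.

m-sum 0 ✓  L=16 even ✓  2≤4≤12 ✓
Π(2lᵢ+1) = 11×15×9 = 1485
triangle coeff Δ(5,7,4) = 1/6126120
Σ_t [3,5]: t=3:−1/69120 t=4:+1/20736 t=5:−1/69120 = 1/51840
(3j)²=280/21879 [(5 7 4; 0 0 0)], sign=+1
Σ_t [2,4]: t=2:+1/345600 t=3:−1/34560 t=4:+1/41472 = -1/518400
(3j)²=7/36465 [(5 7 4; 1 0 -1)], sign=+1
⇒ 4πI² = 1960/537251
I = (+1)√(1960/537251/(4π)) = 0.01703862

0.017039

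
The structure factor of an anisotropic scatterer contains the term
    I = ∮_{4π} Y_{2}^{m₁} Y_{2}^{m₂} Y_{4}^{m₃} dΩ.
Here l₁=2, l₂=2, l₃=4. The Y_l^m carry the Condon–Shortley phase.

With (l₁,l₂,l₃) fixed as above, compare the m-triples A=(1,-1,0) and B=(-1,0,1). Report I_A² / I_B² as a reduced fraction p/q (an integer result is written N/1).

l's match ⇒ only the (l;m) 3-j factors differ between A and B.
A: triangle coeff Δ(2,2,4) = 1/630; Σ_t [0,0]: t=0:+1/36 = 1/36; (3j)²=8/315 [(2 2 4; 1 -1 0)], sign=+1
B: triangle coeff Δ(2,2,4) = 1/630; Σ_t [0,0]: t=0:+1/24 = 1/24; (3j)²=1/21 [(2 2 4; -1 0 1)], sign=-1
I_A²/I_B² = (8/315)/(1/21) = 8/15

8/15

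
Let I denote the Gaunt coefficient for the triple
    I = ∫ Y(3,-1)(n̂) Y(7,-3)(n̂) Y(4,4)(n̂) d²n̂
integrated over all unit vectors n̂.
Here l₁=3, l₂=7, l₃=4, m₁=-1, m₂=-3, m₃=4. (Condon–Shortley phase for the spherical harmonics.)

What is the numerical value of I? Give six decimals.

-0.045200

Checks pass: Σm=0; 14 even; l₃=4∈[4,10].
(2·3+1)(2·7+1)(2·4+1) = 945
Δ: 6! 0! 8! / 15! → 1/45045
sum: t=3:−1/20736 = -1/20736
3j²(3 7 4; 0 0 0) = Δ·Π!·Σ² = 35/1287  (sign -1)
sum: t=4:+1/1935360 = 1/1935360
3j²(3 7 4; -1 -3 4) = Δ·Π!·Σ² = 1/1001  (sign +1)
combine: 4πI² = 945·35/1287·1/1001 = 525/20449
take √, sign -1: I = -0.04520003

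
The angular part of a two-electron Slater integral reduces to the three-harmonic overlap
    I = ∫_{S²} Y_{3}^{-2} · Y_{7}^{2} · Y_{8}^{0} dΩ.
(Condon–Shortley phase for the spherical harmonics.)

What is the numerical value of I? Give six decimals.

-0.156733

m-sum 0 ✓  L=18 even ✓  4≤8≤10 ✓
Π(2lᵢ+1) = 7×15×17 = 1785
triangle coeff Δ(3,7,8) = 1/5290740
Σ_t [0,2]: t=0:+1/7257600 t=1:−1/2073600 t=2:+1/7257600 = -1/4838400
(3j)²=252/20995 [(3 7 8; 0 0 0)], sign=-1
Σ_t [1,2]: t=1:−1/23224320 t=2:+1/7257600 = 11/116121600
(3j)²=121/8398 [(3 7 8; -2 2 0)], sign=+1
⇒ 4πI² = 320166/1037153
I = (-1)√(320166/1037153/(4π)) = -0.15673329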